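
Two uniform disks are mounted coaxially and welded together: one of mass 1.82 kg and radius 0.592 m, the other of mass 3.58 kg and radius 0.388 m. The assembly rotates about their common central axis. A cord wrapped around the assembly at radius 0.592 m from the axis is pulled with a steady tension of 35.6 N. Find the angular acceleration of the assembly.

I = ½M₁R₁² + ½M₂R₂² = ½(1.82)(0.592)² + ½(3.58)(0.388)² = 0.5884 kg·m².
τ = F r = (35.6)(0.592) = 21.08 N·m.
α = τ/I = 21.08/0.5884 = 35.82 rad/s².

α ≈ 35.8 rad/s²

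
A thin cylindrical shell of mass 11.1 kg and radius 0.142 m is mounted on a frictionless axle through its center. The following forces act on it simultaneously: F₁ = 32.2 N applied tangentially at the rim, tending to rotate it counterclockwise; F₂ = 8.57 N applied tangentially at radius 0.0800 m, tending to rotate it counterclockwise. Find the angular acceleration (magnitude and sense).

α ≈ 23.5 rad/s², counterclockwise

I = MR² = (11.1)(0.142)² = 0.2238 kg·m².
Taking counterclockwise as positive: τ₁ = +(32.2)(0.142) = +4.572 N·m; τ₂ = +(8.57)(0.0800) = +0.6856 N·m.
Net torque τ = 5.258 N·m.
α = τ/I = 5.258/0.2238 = 23.49 rad/s².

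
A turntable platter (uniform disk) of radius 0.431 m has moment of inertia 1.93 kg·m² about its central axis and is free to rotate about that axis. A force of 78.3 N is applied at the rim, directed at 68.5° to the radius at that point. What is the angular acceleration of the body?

Only the tangential component produces torque: τ = F R sinθ = (78.3)(0.431) sin 68.5° = 31.40 N·m.
From τ = Iα: α = 31.40/1.930 = 16.27 rad/s².

α ≈ 16.3 rad/s²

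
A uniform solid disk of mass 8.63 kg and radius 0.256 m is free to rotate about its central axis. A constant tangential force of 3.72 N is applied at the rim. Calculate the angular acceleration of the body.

I = ½MR² = (1/2)(8.63)(0.256)² = 0.2828 kg·m².
τ = F R = (3.72)(0.256) = 0.9523 N·m.
Newton's second law for rotation, τ = Iα, gives α = τ/I = 0.9523/0.2828 = 3.368 rad/s².

α ≈ 3.37 rad/s²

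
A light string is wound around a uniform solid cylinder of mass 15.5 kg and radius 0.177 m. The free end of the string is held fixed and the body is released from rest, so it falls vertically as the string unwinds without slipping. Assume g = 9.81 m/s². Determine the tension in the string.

T ≈ 50.7 N

Translation: Mg − T = Ma. Rotation about the center: TR = Iα with I = ½MR².
With a = αR: T = (I/R²)a = (1/2)M a, so Mg = (1 + 0.5000)Ma.
a = g/(1 + 0.5000) = 9.81/1.500 = 6.540 m/s².
T = 0.5000·M·a = (0.5000)(15.5)(6.540) = 50.69 N.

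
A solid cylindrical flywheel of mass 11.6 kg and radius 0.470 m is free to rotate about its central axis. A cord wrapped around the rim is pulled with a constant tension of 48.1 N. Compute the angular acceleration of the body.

α ≈ 17.6 rad/s²

I = ½MR² = (1/2)(11.6)(0.470)² = 1.281 kg·m².
τ = F R = (48.1)(0.470) = 22.61 N·m.
Newton's second law for rotation, τ = Iα, gives α = τ/I = 22.61/1.281 = 17.64 rad/s².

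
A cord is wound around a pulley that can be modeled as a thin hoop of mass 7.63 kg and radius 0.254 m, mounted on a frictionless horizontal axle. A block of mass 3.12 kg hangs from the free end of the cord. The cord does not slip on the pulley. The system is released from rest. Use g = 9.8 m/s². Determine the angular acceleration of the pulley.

α ≈ 11.2 rad/s²

I = MR² = (7.63)(0.254)² = 0.4923 kg·m².
Block: mg − T = ma. Pulley: TR = Iα. No-slip: a = αR, so T = (I/R²)a = 7.630·a.
Then mg = (m + 7.630)a, so a = (3.12)(9.8)/(3.12 + 7.630) = 2.844 m/s².
α = a/R = 2.844/0.254 = 11.20 rad/s².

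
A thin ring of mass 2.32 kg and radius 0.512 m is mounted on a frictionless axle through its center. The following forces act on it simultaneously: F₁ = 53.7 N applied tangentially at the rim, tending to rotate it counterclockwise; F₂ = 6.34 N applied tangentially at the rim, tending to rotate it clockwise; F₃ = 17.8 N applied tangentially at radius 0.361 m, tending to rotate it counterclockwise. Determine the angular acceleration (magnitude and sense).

I = MR² = (2.32)(0.512)² = 0.6082 kg·m².
Taking counterclockwise as positive: τ₁ = +(53.7)(0.512) = +27.49 N·m; τ₂ = −(6.34)(0.512) = −3.246 N·m; τ₃ = +(17.8)(0.361) = +6.426 N·m.
Net torque τ = 30.67 N·m.
α = τ/I = 30.67/0.6082 = 50.44 rad/s².

α ≈ 50.4 rad/s², counterclockwise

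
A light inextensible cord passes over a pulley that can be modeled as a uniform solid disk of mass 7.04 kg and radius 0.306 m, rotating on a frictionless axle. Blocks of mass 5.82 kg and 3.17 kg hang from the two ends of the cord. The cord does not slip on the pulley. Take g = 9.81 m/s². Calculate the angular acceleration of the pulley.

I = ½MR² = (1/2)(7.04)(0.306)² = 0.3296 kg·m².
Heavier block: m₁g − T₁ = m₁a. Lighter block: T₂ − m₂g = m₂a.
Pulley: (T₁ − T₂)R = Iα = I(a/R), so T₁ − T₂ = (I/R²)a = (1/2)M_p a = 3.520·a.
Adding the three: (m₁ − m₂)g = (m₁ + m₂ + 3.520)a, so a = (5.82 − 3.17)(9.81)/(5.82 + 3.17 + 3.520) = 2.078 m/s².
α = a/R = 2.078/0.306 = 6.791 rad/s².

α ≈ 6.79 rad/s²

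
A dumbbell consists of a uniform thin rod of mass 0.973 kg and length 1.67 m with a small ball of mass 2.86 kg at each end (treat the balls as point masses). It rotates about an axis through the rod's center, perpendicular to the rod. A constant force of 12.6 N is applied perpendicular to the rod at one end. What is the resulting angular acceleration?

I_rod = (1/12)ML² = (1/12)(0.973)(1.67)² = 0.2261 kg·m².
I_balls = 2·m·(L/2)² = 2(2.86)(0.8350)² = 3.988 kg·m².
Total I = 4.214 kg·m².
τ = F·(L/2) = (12.6)(0.835) = 10.52 N·m.
α = τ/I = 10.52/4.214 = 2.497 rad/s².

α ≈ 2.50 rad/s²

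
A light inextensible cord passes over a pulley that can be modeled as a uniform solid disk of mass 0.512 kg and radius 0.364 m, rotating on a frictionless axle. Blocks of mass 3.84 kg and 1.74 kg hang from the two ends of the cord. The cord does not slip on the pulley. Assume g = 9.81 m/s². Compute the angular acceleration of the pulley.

I = ½MR² = (1/2)(0.512)(0.364)² = 0.03392 kg·m².
Heavier block: m₁g − T₁ = m₁a. Lighter block: T₂ − m₂g = m₂a.
Pulley: (T₁ − T₂)R = Iα = I(a/R), so T₁ − T₂ = (I/R²)a = (1/2)M_p a = 0.2560·a.
Adding the three: (m₁ − m₂)g = (m₁ + m₂ + 0.2560)a, so a = (3.84 − 1.74)(9.81)/(3.84 + 1.74 + 0.2560) = 3.530 m/s².
α = a/R = 3.530/0.364 = 9.698 rad/s².

α ≈ 9.70 rad/s²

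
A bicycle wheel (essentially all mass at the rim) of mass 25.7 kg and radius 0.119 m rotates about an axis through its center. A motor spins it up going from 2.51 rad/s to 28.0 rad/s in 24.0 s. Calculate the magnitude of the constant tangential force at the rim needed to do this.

I = MR² = (25.7)(0.119)² = 0.3639 kg·m².
α = Δω/Δt = (28.0 − 2.51)/24.0 = 1.062 rad/s².
The required torque is τ = Iα = (0.3639)(1.062) = 0.3865 N·m.
A tangential force at the rim gives τ = FR, so F = τ/R = 0.3865/0.119 = 3.248 N.

F ≈ 3.25 N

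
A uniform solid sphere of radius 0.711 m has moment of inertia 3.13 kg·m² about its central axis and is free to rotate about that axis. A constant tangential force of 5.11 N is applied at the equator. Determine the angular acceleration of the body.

α ≈ 1.16 rad/s²

τ = F R = (5.11)(0.711) = 3.633 N·m.
Newton's second law for rotation, τ = Iα, gives α = τ/I = 3.633/3.130 = 1.161 rad/s².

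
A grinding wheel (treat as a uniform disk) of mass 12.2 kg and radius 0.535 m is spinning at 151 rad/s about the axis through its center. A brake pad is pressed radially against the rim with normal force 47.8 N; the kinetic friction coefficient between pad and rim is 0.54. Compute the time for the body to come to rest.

t ≈ 19.1 s

I = ½MR² = (1/2)(12.2)(0.535)² = 1.746 kg·m².
Friction force f = μN = (0.54)(47.8) = 25.81 N at the rim; torque magnitude τ = fR = 13.81 N·m, opposing ω.
|α| = τ/I = 13.81/1.746 = 7.909 rad/s² (deceleration).
0 = ω₀ − |α|t ⇒ t = ω₀/|α| = 151/7.909 = 19.09 s.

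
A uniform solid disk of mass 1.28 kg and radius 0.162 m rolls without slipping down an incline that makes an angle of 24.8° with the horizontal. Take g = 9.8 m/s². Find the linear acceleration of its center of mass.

Translation along the incline: Mg sinθ − f = Ma.
Rotation about the center: fR = Iα with I = ½MR². No-slip gives a = αR, so f = (I/R²)a = (1/2)M a.
Substituting: Mg sinθ = (1 + 0.5000)Ma, so a = g sinθ/(1 + 0.5000) = (9.8) sin 24.8° / 1.500 = 2.740 m/s².

a ≈ 2.74 m/s²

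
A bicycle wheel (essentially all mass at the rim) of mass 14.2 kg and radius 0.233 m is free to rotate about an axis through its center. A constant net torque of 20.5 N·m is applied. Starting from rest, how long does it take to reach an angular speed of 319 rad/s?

t ≈ 12.0 s

I = MR² = (14.2)(0.233)² = 0.7709 kg·m².
α = τ/I = 20.5/0.7709 = 26.59 rad/s².
ω = αt ⇒ t = ω/α = 319/26.59 = 12.00 s.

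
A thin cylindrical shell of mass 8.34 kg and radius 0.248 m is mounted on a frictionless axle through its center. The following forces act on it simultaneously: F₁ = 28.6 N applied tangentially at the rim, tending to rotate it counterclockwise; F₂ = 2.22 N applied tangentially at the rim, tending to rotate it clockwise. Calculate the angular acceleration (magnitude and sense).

α ≈ 12.8 rad/s², counterclockwise

I = MR² = (8.34)(0.248)² = 0.5129 kg·m².
Taking counterclockwise as positive: τ₁ = +(28.6)(0.248) = +7.093 N·m; τ₂ = −(2.22)(0.248) = −0.5506 N·m.
Net torque τ = 6.542 N·m.
α = τ/I = 6.542/0.5129 = 12.75 rad/s².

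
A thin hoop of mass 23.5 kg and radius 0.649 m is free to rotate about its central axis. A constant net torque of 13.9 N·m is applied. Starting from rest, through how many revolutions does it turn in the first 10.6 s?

I = MR² = (23.5)(0.649)² = 9.898 kg·m².
α = τ/I = 13.9/9.898 = 1.404 rad/s².
θ = ½αt² = ½(1.404)(10.6)² = 78.89 rad.
Revolutions = θ/(2π) = 12.56.

≈ 12.6 revolutions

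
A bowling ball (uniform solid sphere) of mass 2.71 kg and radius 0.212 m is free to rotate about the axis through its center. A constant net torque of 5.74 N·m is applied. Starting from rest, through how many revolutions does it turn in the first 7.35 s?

≈ 506 revolutions

I = (2/5)MR² = (2/5)(2.71)(0.212)² = 0.04872 kg·m².
α = τ/I = 5.74/0.04872 = 117.8 rad/s².
θ = ½αt² = ½(117.8)(7.35)² = 3182 rad.
Revolutions = θ/(2π) = 506.5.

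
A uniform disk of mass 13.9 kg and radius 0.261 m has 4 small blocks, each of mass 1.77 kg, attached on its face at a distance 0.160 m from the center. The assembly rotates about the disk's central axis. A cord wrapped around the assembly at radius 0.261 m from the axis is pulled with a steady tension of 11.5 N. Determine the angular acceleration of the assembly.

α ≈ 4.58 rad/s²

I_disk = ½MR² = ½(13.9)(0.261)² = 0.4734 kg·m².
I_blocks = 4·m·r² = 4(1.77)(0.160)² = 0.1812 kg·m².
Total I = 0.6547 kg·m².
τ = F r = (11.5)(0.261) = 3.002 N·m.
α = τ/I = 3.002/0.6547 = 4.585 rad/s².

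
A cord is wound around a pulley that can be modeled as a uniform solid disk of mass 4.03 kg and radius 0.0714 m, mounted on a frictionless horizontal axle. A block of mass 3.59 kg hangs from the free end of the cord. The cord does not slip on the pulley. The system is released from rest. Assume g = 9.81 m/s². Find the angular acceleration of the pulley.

I = ½MR² = (1/2)(4.03)(0.0714)² = 0.01027 kg·m².
Block: mg − T = ma. Pulley: TR = Iα. No-slip: a = αR, so T = (I/R²)a = 2.015·a.
Then mg = (m + 2.015)a, so a = (3.59)(9.81)/(3.59 + 2.015) = 6.283 m/s².
α = a/R = 6.283/0.0714 = 88.00 rad/s².

α ≈ 88.0 rad/s²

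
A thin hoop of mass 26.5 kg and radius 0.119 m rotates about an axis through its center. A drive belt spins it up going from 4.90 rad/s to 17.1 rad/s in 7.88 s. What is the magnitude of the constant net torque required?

I = MR² = (26.5)(0.119)² = 0.3753 kg·m².
α = Δω/Δt = (17.1 − 4.90)/7.88 = 1.548 rad/s².
τ = Iα = (0.3753)(1.548) = 0.5810 N·m.

τ ≈ 0.581 N·m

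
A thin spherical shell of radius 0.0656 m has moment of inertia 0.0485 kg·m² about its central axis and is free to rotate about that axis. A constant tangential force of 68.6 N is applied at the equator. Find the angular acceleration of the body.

τ = F R = (68.6)(0.0656) = 4.500 N·m.
From τ = Iα: α = 4.500/0.04850 = 92.79 rad/s².

α ≈ 92.8 rad/s²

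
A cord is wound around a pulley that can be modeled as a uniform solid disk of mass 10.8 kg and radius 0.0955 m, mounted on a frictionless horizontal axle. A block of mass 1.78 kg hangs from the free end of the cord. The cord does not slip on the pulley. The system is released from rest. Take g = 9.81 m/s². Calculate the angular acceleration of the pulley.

α ≈ 25.5 rad/s²

I = ½MR² = (1/2)(10.8)(0.0955)² = 0.04925 kg·m².
Block: mg − T = ma. Pulley: TR = Iα. No-slip: a = αR, so T = (I/R²)a = 5.400·a.
Then mg = (m + 5.400)a, so a = (1.78)(9.81)/(1.78 + 5.400) = 2.432 m/s².
α = a/R = 2.432/0.0955 = 25.47 rad/s².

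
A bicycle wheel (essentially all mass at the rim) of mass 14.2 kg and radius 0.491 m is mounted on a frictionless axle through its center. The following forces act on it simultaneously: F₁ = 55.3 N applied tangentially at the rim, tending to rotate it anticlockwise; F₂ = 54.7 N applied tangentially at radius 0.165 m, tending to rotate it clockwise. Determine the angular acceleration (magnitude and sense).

I = MR² = (14.2)(0.491)² = 3.423 kg·m².
Taking anticlockwise as positive: τ₁ = +(55.3)(0.491) = +27.15 N·m; τ₂ = −(54.7)(0.165) = −9.026 N·m.
Net torque τ = 18.13 N·m.
α = τ/I = 18.13/3.423 = 5.295 rad/s².

α ≈ 5.30 rad/s², anticlockwise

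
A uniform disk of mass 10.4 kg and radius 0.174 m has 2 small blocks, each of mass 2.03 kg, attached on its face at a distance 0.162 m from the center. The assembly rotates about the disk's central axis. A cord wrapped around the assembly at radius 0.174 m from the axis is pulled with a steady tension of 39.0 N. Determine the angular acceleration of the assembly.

I_disk = ½MR² = ½(10.4)(0.174)² = 0.1574 kg·m².
I_blocks = 2·m·r² = 2(2.03)(0.162)² = 0.1066 kg·m².
Total I = 0.2640 kg·m².
τ = F r = (39.0)(0.174) = 6.786 N·m.
α = τ/I = 6.786/0.2640 = 25.71 rad/s².

α ≈ 25.7 rad/s²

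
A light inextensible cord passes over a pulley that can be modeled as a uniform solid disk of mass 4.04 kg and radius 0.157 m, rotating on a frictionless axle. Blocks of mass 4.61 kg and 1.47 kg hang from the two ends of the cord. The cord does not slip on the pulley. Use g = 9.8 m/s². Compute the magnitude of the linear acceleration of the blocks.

I = ½MR² = (1/2)(4.04)(0.157)² = 0.04979 kg·m².
Heavier block: m₁g − T₁ = m₁a. Lighter block: T₂ − m₂g = m₂a.
Pulley: (T₁ − T₂)R = Iα = I(a/R), so T₁ − T₂ = (I/R²)a = (1/2)M_p a = 2.020·a.
Adding the three: (m₁ − m₂)g = (m₁ + m₂ + 2.020)a, so a = (4.61 − 1.47)(9.8)/(4.61 + 1.47 + 2.020) = 3.799 m/s².

a ≈ 3.80 m/s²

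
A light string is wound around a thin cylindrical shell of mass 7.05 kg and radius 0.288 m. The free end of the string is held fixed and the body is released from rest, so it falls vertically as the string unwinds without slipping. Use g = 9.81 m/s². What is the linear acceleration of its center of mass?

a ≈ 4.91 m/s²

Translation: Mg − T = Ma. Rotation about the center: TR = Iα with I = MR².
With a = αR: T = (I/R²)a = M a, so Mg = (1 + 1.000)Ma.
a = g/(1 + 1.000) = 9.81/2.000 = 4.905 m/s².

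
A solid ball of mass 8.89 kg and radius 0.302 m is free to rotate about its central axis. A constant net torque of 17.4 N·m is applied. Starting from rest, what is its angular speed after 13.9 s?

I = (2/5)MR² = (2/5)(8.89)(0.302)² = 0.3243 kg·m².
α = τ/I = 17.4/0.3243 = 53.65 rad/s².
ω = ω₀ + αt = 0 + (53.65)(13.9) = 745.7 rad/s.

ω ≈ 746 rad/s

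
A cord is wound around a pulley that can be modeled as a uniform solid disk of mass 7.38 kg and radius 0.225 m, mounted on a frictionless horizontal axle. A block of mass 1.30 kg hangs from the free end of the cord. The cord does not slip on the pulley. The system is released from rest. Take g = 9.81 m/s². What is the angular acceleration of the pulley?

I = ½MR² = (1/2)(7.38)(0.225)² = 0.1868 kg·m².
Block: mg − T = ma. Pulley: TR = Iα. No-slip: a = αR, so T = (I/R²)a = 3.690·a.
Then mg = (m + 3.690)a, so a = (1.30)(9.81)/(1.30 + 3.690) = 2.556 m/s².
α = a/R = 2.556/0.225 = 11.36 rad/s².

α ≈ 11.4 rad/s²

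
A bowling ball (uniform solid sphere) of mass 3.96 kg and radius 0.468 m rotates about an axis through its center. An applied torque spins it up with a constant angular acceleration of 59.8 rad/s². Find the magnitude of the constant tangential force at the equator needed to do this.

F ≈ 44.3 N

I = (2/5)MR² = (2/5)(3.96)(0.468)² = 0.3469 kg·m².
The required torque is τ = Iα = (0.3469)(59.80) = 20.75 N·m.
A tangential force at the equator gives τ = FR, so F = τ/R = 20.75/0.468 = 44.33 N.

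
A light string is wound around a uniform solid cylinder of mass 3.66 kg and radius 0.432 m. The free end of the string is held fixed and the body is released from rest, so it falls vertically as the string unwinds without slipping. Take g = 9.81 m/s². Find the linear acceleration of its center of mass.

a ≈ 6.54 m/s²

Translation: Mg − T = Ma. Rotation about the center: TR = Iα with I = ½MR².
With a = αR: T = (I/R²)a = (1/2)M a, so Mg = (1 + 0.5000)Ma.
a = g/(1 + 0.5000) = 9.81/1.500 = 6.540 m/s².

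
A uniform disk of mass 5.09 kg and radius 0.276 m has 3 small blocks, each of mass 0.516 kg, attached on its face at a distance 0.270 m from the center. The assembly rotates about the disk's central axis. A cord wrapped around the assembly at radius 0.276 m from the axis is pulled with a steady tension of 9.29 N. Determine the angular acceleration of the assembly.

I_disk = ½MR² = ½(5.09)(0.276)² = 0.1939 kg·m².
I_blocks = 3·m·r² = 3(0.516)(0.270)² = 0.1128 kg·m².
Total I = 0.3067 kg·m².
τ = F r = (9.29)(0.276) = 2.564 N·m.
α = τ/I = 2.564/0.3067 = 8.360 rad/s².

α ≈ 8.36 rad/s²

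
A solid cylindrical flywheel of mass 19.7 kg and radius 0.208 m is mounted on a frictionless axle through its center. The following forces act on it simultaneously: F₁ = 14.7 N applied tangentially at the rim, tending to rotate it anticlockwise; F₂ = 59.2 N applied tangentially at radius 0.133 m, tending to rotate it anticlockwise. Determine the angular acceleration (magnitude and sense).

I = ½MR² = (1/2)(19.7)(0.208)² = 0.4262 kg·m².
Taking anticlockwise as positive: τ₁ = +(14.7)(0.208) = +3.058 N·m; τ₂ = +(59.2)(0.133) = +7.874 N·m.
Net torque τ = 10.93 N·m.
α = τ/I = 10.93/0.4262 = 25.65 rad/s².

α ≈ 25.7 rad/s², anticlockwise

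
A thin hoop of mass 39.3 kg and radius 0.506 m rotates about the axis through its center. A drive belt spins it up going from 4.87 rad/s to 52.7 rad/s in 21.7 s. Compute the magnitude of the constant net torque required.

τ ≈ 22.2 N·m

I = MR² = (39.3)(0.506)² = 10.06 kg·m².
α = Δω/Δt = (52.7 − 4.87)/21.7 = 2.204 rad/s².
τ = Iα = (10.06)(2.204) = 22.18 N·m.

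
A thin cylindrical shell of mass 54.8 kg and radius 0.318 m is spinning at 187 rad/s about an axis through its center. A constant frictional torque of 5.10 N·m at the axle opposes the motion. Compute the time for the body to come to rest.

I = MR² = (54.8)(0.318)² = 5.542 kg·m².
The net torque has magnitude 5.10 N·m, opposing ω.
|α| = τ/I = 5.100/5.542 = 0.9203 rad/s² (deceleration).
0 = ω₀ − |α|t ⇒ t = ω₀/|α| = 187/0.9203 = 203.2 s.

t ≈ 203 s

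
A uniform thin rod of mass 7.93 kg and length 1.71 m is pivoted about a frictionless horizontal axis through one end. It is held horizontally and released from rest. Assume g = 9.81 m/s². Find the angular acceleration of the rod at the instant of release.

About the pivot, I = (1/3)ML² = (1/3)(7.93)(1.71)² = 7.729 kg·m².
The weight acts at the center, a distance L/2 = 0.8550 m from the pivot; τ = Mg(L/2) = 66.51 N·m.
α = τ/I = 66.51/7.729 = 8.605 rad/s².

α ≈ 8.61 rad/s²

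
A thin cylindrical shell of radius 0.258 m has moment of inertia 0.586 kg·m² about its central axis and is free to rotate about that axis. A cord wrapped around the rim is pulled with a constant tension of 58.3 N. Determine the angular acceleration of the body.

α ≈ 25.7 rad/s²

τ = F R = (58.3)(0.258) = 15.04 N·m.
Newton's second law for rotation, τ = Iα, gives α = τ/I = 15.04/0.5860 = 25.67 rad/s².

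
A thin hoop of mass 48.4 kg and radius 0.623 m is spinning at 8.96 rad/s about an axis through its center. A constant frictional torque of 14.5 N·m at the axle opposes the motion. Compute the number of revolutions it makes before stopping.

≈ 8.28 revolutions

I = MR² = (48.4)(0.623)² = 18.79 kg·m².
The net torque has magnitude 14.5 N·m, opposing ω.
|α| = τ/I = 14.50/18.79 = 0.7719 rad/s² (deceleration).
ω² = ω₀² − 2|α|θ with ω = 0 ⇒ θ = ω₀²/(2|α|) = 52.00 rad = 8.277 rev.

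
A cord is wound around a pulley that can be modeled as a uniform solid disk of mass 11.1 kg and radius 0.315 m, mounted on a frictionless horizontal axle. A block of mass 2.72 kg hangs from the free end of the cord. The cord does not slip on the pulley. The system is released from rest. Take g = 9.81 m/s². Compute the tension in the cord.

I = ½MR² = (1/2)(11.1)(0.315)² = 0.5507 kg·m².
Block: mg − T = ma. Pulley: TR = Iα. No-slip: a = αR, so T = (I/R²)a = 5.550·a.
Then mg = (m + 5.550)a, so a = (2.72)(9.81)/(2.72 + 5.550) = 3.227 m/s².
T = 5.550·a = 17.91 N.

T ≈ 17.9 N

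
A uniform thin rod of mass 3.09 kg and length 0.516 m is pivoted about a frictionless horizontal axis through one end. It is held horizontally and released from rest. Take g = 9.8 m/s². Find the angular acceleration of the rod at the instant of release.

About the pivot, I = (1/3)ML² = (1/3)(3.09)(0.516)² = 0.2742 kg·m².
The weight acts at the center, a distance L/2 = 0.2580 m from the pivot; τ = Mg(L/2) = 7.813 N·m.
α = τ/I = 7.813/0.2742 = 28.49 rad/s².

α ≈ 28.5 rad/s²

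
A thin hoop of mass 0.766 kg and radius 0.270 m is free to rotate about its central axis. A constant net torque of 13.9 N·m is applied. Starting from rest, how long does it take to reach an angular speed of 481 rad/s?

I = MR² = (0.766)(0.270)² = 0.05584 kg·m².
α = τ/I = 13.9/0.05584 = 248.9 rad/s².
ω = αt ⇒ t = ω/α = 481/248.9 = 1.932 s.

t ≈ 1.93 s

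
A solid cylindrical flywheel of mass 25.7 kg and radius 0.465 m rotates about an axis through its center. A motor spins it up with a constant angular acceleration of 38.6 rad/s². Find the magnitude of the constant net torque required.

I = ½MR² = (1/2)(25.7)(0.465)² = 2.778 kg·m².
τ = Iα = (2.778)(38.60) = 107.2 N·m.

τ ≈ 107 N·m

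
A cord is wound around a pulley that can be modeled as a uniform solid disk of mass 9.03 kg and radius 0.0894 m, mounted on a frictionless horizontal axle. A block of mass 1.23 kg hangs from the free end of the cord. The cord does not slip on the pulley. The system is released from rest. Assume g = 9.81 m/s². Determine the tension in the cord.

T ≈ 9.48 N

I = ½MR² = (1/2)(9.03)(0.0894)² = 0.03609 kg·m².
Block: mg − T = ma. Pulley: TR = Iα. No-slip: a = αR, so T = (I/R²)a = 4.515·a.
Then mg = (m + 4.515)a, so a = (1.23)(9.81)/(1.23 + 4.515) = 2.100 m/s².
T = 4.515·a = 9.483 N.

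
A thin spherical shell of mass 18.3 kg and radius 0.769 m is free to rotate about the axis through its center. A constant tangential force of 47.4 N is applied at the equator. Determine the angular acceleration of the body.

I = (2/3)MR² = (2/3)(18.3)(0.769)² = 7.215 kg·m².
τ = F R = (47.4)(0.769) = 36.45 N·m.
From τ = Iα: α = 36.45/7.215 = 5.052 rad/s².

α ≈ 5.05 rad/s²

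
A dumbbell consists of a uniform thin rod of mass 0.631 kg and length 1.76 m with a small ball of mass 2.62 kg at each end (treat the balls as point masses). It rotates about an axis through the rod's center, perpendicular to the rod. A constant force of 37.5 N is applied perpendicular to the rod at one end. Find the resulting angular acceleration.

α ≈ 7.82 rad/s²

I_rod = (1/12)ML² = (1/12)(0.631)(1.76)² = 0.1629 kg·m².
I_balls = 2·m·(L/2)² = 2(2.62)(0.8800)² = 4.058 kg·m².
Total I = 4.221 kg·m².
τ = F·(L/2) = (37.5)(0.880) = 33.00 N·m.
α = τ/I = 33.00/4.221 = 7.819 rad/s².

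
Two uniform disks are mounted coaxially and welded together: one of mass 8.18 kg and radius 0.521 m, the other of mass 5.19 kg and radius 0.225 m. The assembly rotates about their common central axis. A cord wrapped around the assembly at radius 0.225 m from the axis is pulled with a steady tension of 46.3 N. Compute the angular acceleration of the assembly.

α ≈ 8.39 rad/s²

I = ½M₁R₁² + ½M₂R₂² = ½(8.18)(0.521)² + ½(5.19)(0.225)² = 1.242 kg·m².
τ = F r = (46.3)(0.225) = 10.42 N·m.
α = τ/I = 10.42/1.242 = 8.391 rad/s².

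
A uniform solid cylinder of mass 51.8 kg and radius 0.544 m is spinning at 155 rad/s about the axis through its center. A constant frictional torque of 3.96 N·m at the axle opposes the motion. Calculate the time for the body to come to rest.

I = ½MR² = (1/2)(51.8)(0.544)² = 7.665 kg·m².
The net torque has magnitude 3.96 N·m, opposing ω.
|α| = τ/I = 3.960/7.665 = 0.5167 rad/s² (deceleration).
0 = ω₀ − |α|t ⇒ t = ω₀/|α| = 155/0.5167 = 300.0 s.

t ≈ 300 s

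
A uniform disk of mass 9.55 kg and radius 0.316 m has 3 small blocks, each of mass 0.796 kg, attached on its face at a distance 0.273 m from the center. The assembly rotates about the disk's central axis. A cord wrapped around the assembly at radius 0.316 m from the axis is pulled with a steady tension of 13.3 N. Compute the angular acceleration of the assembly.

I_disk = ½MR² = ½(9.55)(0.316)² = 0.4768 kg·m².
I_blocks = 3·m·r² = 3(0.796)(0.273)² = 0.1780 kg·m².
Total I = 0.6548 kg·m².
τ = F r = (13.3)(0.316) = 4.203 N·m.
α = τ/I = 4.203/0.6548 = 6.419 rad/s².

α ≈ 6.42 rad/s²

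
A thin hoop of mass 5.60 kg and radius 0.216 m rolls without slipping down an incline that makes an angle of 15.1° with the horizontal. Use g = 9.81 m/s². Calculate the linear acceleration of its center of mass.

a ≈ 1.28 m/s²

Translation along the incline: Mg sinθ − f = Ma.
Rotation about the center: fR = Iα with I = MR². No-slip gives a = αR, so f = (I/R²)a = M a.
Substituting: Mg sinθ = (1 + 1.000)Ma, so a = g sinθ/(1 + 1.000) = (9.81) sin 15.1° / 2.000 = 1.278 m/s².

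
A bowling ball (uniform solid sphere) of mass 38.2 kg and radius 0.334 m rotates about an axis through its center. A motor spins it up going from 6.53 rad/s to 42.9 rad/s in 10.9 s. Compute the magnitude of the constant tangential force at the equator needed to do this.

I = (2/5)MR² = (2/5)(38.2)(0.334)² = 1.705 kg·m².
α = Δω/Δt = (42.9 − 6.53)/10.9 = 3.337 rad/s².
The required torque is τ = Iα = (1.705)(3.337) = 5.688 N·m.
A tangential force at the equator gives τ = FR, so F = τ/R = 5.688/0.334 = 17.03 N.

F ≈ 17.0 N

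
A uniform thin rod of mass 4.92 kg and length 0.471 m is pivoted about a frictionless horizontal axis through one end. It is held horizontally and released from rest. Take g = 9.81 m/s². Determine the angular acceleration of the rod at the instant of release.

About the pivot, I = (1/3)ML² = (1/3)(4.92)(0.471)² = 0.3638 kg·m².
The weight acts at the center, a distance L/2 = 0.2355 m from the pivot; τ = Mg(L/2) = 11.37 N·m.
α = τ/I = 11.37/0.3638 = 31.24 rad/s².

α ≈ 31.2 rad/s²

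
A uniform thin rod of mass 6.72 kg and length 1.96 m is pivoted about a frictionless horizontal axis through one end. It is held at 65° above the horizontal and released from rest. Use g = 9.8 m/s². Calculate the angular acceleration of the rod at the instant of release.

α ≈ 3.17 rad/s²

About the pivot, I = (1/3)ML² = (1/3)(6.72)(1.96)² = 8.605 kg·m².
The weight acts at the center, a distance L/2 = 0.9800 m from the pivot; τ = Mg(L/2) cos 65° = 27.28 N·m.
α = τ/I = 27.28/8.605 = 3.170 rad/s².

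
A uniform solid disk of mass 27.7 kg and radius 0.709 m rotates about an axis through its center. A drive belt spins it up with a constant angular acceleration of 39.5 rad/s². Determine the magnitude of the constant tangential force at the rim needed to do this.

F ≈ 388 N

I = ½MR² = (1/2)(27.7)(0.709)² = 6.962 kg·m².
The required torque is τ = Iα = (6.962)(39.50) = 275.0 N·m.
A tangential force at the rim gives τ = FR, so F = τ/R = 275.0/0.709 = 387.9 N.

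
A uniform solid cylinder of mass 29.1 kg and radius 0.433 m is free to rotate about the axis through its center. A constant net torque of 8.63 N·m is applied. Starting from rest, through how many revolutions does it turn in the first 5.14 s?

I = ½MR² = (1/2)(29.1)(0.433)² = 2.728 kg·m².
α = τ/I = 8.63/2.728 = 3.164 rad/s².
θ = ½αt² = ½(3.164)(5.14)² = 41.79 rad.
Revolutions = θ/(2π) = 6.651.

≈ 6.65 revolutions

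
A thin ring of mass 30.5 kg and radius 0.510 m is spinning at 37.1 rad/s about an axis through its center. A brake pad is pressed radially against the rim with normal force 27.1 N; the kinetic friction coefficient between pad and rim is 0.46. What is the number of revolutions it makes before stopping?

≈ 137 revolutions

I = MR² = (30.5)(0.510)² = 7.933 kg·m².
Friction force f = μN = (0.46)(27.1) = 12.47 N at the rim; torque magnitude τ = fR = 6.358 N·m, opposing ω.
|α| = τ/I = 6.358/7.933 = 0.8014 rad/s² (deceleration).
ω² = ω₀² − 2|α|θ with ω = 0 ⇒ θ = ω₀²/(2|α|) = 858.7 rad = 136.7 rev.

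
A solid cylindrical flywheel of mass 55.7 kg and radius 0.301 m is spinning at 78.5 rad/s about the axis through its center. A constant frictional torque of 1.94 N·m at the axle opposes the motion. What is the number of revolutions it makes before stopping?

≈ 638 revolutions

I = ½MR² = (1/2)(55.7)(0.301)² = 2.523 kg·m².
The net torque has magnitude 1.94 N·m, opposing ω.
|α| = τ/I = 1.940/2.523 = 0.7689 rad/s² (deceleration).
ω² = ω₀² − 2|α|θ with ω = 0 ⇒ θ = ω₀²/(2|α|) = 4007 rad = 637.8 rev.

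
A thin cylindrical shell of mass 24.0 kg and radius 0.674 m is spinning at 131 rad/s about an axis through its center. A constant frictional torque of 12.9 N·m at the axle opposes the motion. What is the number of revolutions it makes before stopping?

I = MR² = (24.0)(0.674)² = 10.90 kg·m².
The net torque has magnitude 12.9 N·m, opposing ω.
|α| = τ/I = 12.90/10.90 = 1.183 rad/s² (deceleration).
ω² = ω₀² − 2|α|θ with ω = 0 ⇒ θ = ω₀²/(2|α|) = 7252 rad = 1154 rev.

≈ 1150 revolutions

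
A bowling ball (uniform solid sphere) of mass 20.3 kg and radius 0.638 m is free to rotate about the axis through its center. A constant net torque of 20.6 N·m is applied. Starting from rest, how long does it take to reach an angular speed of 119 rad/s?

t ≈ 19.1 s

I = (2/5)MR² = (2/5)(20.3)(0.638)² = 3.305 kg·m².
α = τ/I = 20.6/3.305 = 6.233 rad/s².
ω = αt ⇒ t = ω/α = 119/6.233 = 19.09 s.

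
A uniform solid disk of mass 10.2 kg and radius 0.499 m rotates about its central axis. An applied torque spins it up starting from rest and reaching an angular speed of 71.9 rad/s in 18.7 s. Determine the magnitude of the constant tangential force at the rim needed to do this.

F ≈ 9.78 N

I = ½MR² = (1/2)(10.2)(0.499)² = 1.270 kg·m².
α = Δω/Δt = (71.9 − 0)/18.7 = 3.845 rad/s².
The required torque is τ = Iα = (1.270)(3.845) = 4.883 N·m.
A tangential force at the rim gives τ = FR, so F = τ/R = 4.883/0.499 = 9.785 N.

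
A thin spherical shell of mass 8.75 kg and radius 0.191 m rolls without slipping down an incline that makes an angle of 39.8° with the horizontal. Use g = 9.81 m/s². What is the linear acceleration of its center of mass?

Translation along the incline: Mg sinθ − f = Ma.
Rotation about the center: fR = Iα with I = (2/3)MR². No-slip gives a = αR, so f = (I/R²)a = (2/3)M a.
Substituting: Mg sinθ = (1 + 0.6667)Ma, so a = g sinθ/(1 + 0.6667) = (9.81) sin 39.8° / 1.667 = 3.768 m/s².

a ≈ 3.77 m/s²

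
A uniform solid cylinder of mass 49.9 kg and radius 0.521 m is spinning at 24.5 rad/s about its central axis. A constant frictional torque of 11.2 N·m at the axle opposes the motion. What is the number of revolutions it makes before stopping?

I = ½MR² = (1/2)(49.9)(0.521)² = 6.772 kg·m².
The net torque has magnitude 11.2 N·m, opposing ω.
|α| = τ/I = 11.20/6.772 = 1.654 rad/s² (deceleration).
ω² = ω₀² − 2|α|θ with ω = 0 ⇒ θ = ω₀²/(2|α|) = 181.5 rad = 28.88 rev.

≈ 28.9 revolutions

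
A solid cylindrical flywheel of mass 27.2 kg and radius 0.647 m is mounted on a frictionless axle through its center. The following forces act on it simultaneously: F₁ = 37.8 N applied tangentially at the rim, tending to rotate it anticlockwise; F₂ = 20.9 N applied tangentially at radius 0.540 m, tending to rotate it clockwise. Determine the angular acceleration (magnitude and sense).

I = ½MR² = (1/2)(27.2)(0.647)² = 5.693 kg·m².
Taking anticlockwise as positive: τ₁ = +(37.8)(0.647) = +24.46 N·m; τ₂ = −(20.9)(0.540) = −11.29 N·m.
Net torque τ = 13.17 N·m.
α = τ/I = 13.17/5.693 = 2.313 rad/s².

α ≈ 2.31 rad/s², anticlockwise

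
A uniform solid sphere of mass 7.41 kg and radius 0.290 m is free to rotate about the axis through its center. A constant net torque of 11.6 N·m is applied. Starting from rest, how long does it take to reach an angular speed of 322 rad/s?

t ≈ 6.92 s

I = (2/5)MR² = (2/5)(7.41)(0.290)² = 0.2493 kg·m².
α = τ/I = 11.6/0.2493 = 46.54 rad/s².
ω = αt ⇒ t = ω/α = 322/46.54 = 6.919 s.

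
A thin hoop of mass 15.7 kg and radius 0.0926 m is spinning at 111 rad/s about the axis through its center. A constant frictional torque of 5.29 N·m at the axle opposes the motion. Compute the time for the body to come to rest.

I = MR² = (15.7)(0.0926)² = 0.1346 kg·m².
The net torque has magnitude 5.29 N·m, opposing ω.
|α| = τ/I = 5.290/0.1346 = 39.29 rad/s² (deceleration).
0 = ω₀ − |α|t ⇒ t = ω₀/|α| = 111/39.29 = 2.825 s.

t ≈ 2.82 s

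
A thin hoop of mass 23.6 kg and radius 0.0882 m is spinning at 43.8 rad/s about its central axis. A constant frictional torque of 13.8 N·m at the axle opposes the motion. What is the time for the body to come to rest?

t ≈ 0.583 s

I = MR² = (23.6)(0.0882)² = 0.1836 kg·m².
The net torque has magnitude 13.8 N·m, opposing ω.
|α| = τ/I = 13.80/0.1836 = 75.17 rad/s² (deceleration).
0 = ω₀ − |α|t ⇒ t = ω₀/|α| = 43.8/75.17 = 0.5827 s.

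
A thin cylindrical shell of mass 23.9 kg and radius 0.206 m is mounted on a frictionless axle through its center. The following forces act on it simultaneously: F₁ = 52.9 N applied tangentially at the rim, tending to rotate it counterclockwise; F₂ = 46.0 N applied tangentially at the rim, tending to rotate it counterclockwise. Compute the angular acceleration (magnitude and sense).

I = MR² = (23.9)(0.206)² = 1.014 kg·m².
Taking counterclockwise as positive: τ₁ = +(52.9)(0.206) = +10.90 N·m; τ₂ = +(46.0)(0.206) = +9.476 N·m.
Net torque τ = 20.37 N·m.
α = τ/I = 20.37/1.014 = 20.09 rad/s².

α ≈ 20.1 rad/s², counterclockwise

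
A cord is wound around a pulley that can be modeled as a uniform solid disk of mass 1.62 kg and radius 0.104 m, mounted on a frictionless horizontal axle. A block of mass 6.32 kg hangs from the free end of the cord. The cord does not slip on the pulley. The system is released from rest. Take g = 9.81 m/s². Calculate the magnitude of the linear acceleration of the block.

I = ½MR² = (1/2)(1.62)(0.104)² = 0.008761 kg·m².
Block: mg − T = ma. Pulley: TR = Iα. No-slip: a = αR, so T = (I/R²)a = 0.8100·a.
Then mg = (m + 0.8100)a, so a = (6.32)(9.81)/(6.32 + 0.8100) = 8.696 m/s².

a ≈ 8.70 m/s²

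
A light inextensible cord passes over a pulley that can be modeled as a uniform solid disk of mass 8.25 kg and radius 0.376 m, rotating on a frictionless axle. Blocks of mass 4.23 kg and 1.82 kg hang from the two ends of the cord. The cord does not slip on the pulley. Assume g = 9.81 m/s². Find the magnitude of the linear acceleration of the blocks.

a ≈ 2.32 m/s²

I = ½MR² = (1/2)(8.25)(0.376)² = 0.5832 kg·m².
Heavier block: m₁g − T₁ = m₁a. Lighter block: T₂ − m₂g = m₂a.
Pulley: (T₁ − T₂)R = Iα = I(a/R), so T₁ − T₂ = (I/R²)a = (1/2)M_p a = 4.125·a.
Adding the three: (m₁ − m₂)g = (m₁ + m₂ + 4.125)a, so a = (4.23 − 1.82)(9.81)/(4.23 + 1.82 + 4.125) = 2.324 m/s².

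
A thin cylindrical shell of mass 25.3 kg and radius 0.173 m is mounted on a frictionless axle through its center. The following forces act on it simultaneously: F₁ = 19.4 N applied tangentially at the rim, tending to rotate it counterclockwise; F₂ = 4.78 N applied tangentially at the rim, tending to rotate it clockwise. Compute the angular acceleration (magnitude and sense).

I = MR² = (25.3)(0.173)² = 0.7572 kg·m².
Taking counterclockwise as positive: τ₁ = +(19.4)(0.173) = +3.356 N·m; τ₂ = −(4.78)(0.173) = −0.8269 N·m.
Net torque τ = 2.529 N·m.
α = τ/I = 2.529/0.7572 = 3.340 rad/s².

α ≈ 3.34 rad/s², counterclockwise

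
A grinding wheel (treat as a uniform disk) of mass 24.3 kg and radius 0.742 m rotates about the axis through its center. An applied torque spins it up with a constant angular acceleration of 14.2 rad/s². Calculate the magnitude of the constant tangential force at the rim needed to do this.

I = ½MR² = (1/2)(24.3)(0.742)² = 6.689 kg·m².
The required torque is τ = Iα = (6.689)(14.20) = 94.99 N·m.
A tangential force at the rim gives τ = FR, so F = τ/R = 94.99/0.742 = 128.0 N.

F ≈ 128 N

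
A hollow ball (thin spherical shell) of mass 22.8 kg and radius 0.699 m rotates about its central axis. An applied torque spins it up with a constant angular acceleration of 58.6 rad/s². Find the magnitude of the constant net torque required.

τ ≈ 435 N·m

I = (2/3)MR² = (2/3)(22.8)(0.699)² = 7.427 kg·m².
τ = Iα = (7.427)(58.60) = 435.2 N·m.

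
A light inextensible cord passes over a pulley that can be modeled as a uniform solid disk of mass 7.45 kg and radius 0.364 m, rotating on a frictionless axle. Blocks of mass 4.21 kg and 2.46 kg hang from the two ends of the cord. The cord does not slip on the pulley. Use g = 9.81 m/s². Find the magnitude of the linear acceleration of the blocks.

a ≈ 1.65 m/s²

I = ½MR² = (1/2)(7.45)(0.364)² = 0.4935 kg·m².
Heavier block: m₁g − T₁ = m₁a. Lighter block: T₂ − m₂g = m₂a.
Pulley: (T₁ − T₂)R = Iα = I(a/R), so T₁ − T₂ = (I/R²)a = (1/2)M_p a = 3.725·a.
Adding the three: (m₁ − m₂)g = (m₁ + m₂ + 3.725)a, so a = (4.21 − 2.46)(9.81)/(4.21 + 2.46 + 3.725) = 1.652 m/s².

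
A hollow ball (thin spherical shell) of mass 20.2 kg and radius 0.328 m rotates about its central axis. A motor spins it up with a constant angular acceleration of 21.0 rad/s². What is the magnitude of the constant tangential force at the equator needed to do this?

F ≈ 92.8 N

I = (2/3)MR² = (2/3)(20.2)(0.328)² = 1.449 kg·m².
The required torque is τ = Iα = (1.449)(21.00) = 30.42 N·m.
A tangential force at the equator gives τ = FR, so F = τ/R = 30.42/0.328 = 92.76 N.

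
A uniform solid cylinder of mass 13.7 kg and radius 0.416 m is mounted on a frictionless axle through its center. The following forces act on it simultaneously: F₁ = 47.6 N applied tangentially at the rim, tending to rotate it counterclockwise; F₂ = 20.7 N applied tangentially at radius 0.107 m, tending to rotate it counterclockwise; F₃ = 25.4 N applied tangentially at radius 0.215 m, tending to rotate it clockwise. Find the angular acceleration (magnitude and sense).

α ≈ 14.0 rad/s², counterclockwise

I = ½MR² = (1/2)(13.7)(0.416)² = 1.185 kg·m².
Taking counterclockwise as positive: τ₁ = +(47.6)(0.416) = +19.80 N·m; τ₂ = +(20.7)(0.107) = +2.215 N·m; τ₃ = −(25.4)(0.215) = −5.461 N·m.
Net torque τ = 16.56 N·m.
α = τ/I = 16.56/1.185 = 13.97 rad/s².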